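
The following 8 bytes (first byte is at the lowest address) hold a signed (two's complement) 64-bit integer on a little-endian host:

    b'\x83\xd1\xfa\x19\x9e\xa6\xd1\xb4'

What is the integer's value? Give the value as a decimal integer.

In little-endian order the low byte comes first in memory.
Reassemble most-significant byte first: B4 D1 A6 9E 19 FA D1 83 → 0xB4D1A69E19FAD183.
Top bit is set, so as a signed 64-bit value this is 0xB4D1A69E19FAD183 − 2^64 = -5417365678779084413.

-5417365678779084413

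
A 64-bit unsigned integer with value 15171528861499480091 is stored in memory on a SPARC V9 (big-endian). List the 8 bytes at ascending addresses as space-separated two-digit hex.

15171528861499480091 in hexadecimal, padded to 64 bits, is 0xD28C191E0943581B.
Split into bytes (most-significant first): D2 8C 19 1E 09 43 58 1B.
Big-endian stores the most-significant byte at the lowest address.
So the memory order matches the most-significant-first order: D2 8C 19 1E 09 43 58 1B.

D2 8C 19 1E 09 43 58 1B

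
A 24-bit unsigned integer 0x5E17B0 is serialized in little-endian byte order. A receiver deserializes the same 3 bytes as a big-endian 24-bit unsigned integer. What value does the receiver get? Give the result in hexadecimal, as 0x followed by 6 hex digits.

0xB0175E

Stored little-endian, the bytes at ascending addresses are B0 17 5E.
Read back as big-endian, the last byte is least significant, giving 0xB0175E.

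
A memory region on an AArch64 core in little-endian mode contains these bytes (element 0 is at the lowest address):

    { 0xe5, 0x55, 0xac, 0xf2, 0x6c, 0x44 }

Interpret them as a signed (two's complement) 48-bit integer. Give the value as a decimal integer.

75234718537189

Little-endian: lowest address holds the least-significant byte.
Reassemble most-significant byte first: 44 6C F2 AC 55 E5 → 0x446CF2AC55E5.
0x446CF2AC55E5 = 75234718537189.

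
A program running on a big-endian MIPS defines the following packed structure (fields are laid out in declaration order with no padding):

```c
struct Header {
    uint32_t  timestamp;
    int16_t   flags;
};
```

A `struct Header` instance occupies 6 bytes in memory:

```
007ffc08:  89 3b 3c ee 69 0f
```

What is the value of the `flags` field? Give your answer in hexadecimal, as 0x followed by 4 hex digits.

0x690F

`flags` follows `timestamp` (4 bytes), so it starts at byte offset 4 and occupies 2 bytes.
Bytes at offsets 4..5: 69 0F.
Big-endian stores the most-significant byte at the lowest address.
The bytes are already most-significant first: 0x690F.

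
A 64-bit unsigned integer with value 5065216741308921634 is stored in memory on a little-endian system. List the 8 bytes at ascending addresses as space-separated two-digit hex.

22 77 14 20 CA 43 4B 46

5065216741308921634 in hexadecimal, padded to 64 bits, is 0x464B43CA20147722.
Split into bytes (most-significant first): 46 4B 43 CA 20 14 77 22.
In little-endian order the low byte comes first in memory.
So at ascending addresses the bytes are 22 77 14 20 CA 43 4B 46.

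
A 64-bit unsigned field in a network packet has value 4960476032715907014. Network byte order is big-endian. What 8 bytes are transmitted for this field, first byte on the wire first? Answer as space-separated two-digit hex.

4960476032715907014 in hexadecimal, padded to 64 bits, is 0x44D726AB86DEDFC6.
Split into bytes (most-significant first): 44 D7 26 AB 86 DE DF C6.
Big-endian: lowest address holds the most-significant byte.
So the memory order matches the most-significant-first order: 44 D7 26 AB 86 DE DF C6.

44 D7 26 AB 86 DE DF C6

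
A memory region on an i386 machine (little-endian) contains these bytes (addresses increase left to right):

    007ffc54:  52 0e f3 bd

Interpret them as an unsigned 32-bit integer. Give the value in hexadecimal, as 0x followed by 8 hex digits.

0xBDF30E52

In little-endian order the low byte comes first in memory.
Reassemble most-significant byte first: BD F3 0E 52 → 0xBDF30E52.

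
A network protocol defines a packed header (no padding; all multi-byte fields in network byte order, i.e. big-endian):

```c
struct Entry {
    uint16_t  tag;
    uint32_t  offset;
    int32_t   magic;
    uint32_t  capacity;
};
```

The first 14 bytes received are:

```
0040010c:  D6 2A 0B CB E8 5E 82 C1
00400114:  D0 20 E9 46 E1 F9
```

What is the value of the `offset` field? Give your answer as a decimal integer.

197912670

`offset` follows `tag` (2 bytes), so it starts at byte offset 2 and occupies 4 bytes.
Bytes at offsets 2..5: 0B CB E8 5E.
Big-endian stores the most-significant byte at the lowest address.
The bytes are already most-significant first: 0x0BCBE85E.
0x0BCBE85E = 197912670.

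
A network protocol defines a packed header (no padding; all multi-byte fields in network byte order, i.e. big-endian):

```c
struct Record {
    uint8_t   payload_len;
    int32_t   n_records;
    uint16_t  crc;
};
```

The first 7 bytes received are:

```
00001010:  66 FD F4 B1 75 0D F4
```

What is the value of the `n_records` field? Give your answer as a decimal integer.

`n_records` follows `payload_len` (1 byte), so it starts at byte offset 1 and occupies 4 bytes.
Bytes at offsets 1..4: FD F4 B1 75.
Big-endian: lowest address holds the most-significant byte.
The bytes are already most-significant first: 0xFDF4B175.
Top bit is set, so as a signed 32-bit value this is 0xFDF4B175 − 2^32 = -34295435.

-34295435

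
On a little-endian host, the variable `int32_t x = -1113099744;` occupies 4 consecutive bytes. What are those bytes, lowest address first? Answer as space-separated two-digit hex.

Two's complement of -1113099744 in 32 bits: 1113099744 = 0x42588DE0; invert → 0xBDA7721F; add 1 → 0xBDA77220.
Split into bytes (most-significant first): BD A7 72 20.
Little-endian stores the least-significant byte at the lowest address.
So at ascending addresses the bytes are 20 72 A7 BD.

20 72 A7 BD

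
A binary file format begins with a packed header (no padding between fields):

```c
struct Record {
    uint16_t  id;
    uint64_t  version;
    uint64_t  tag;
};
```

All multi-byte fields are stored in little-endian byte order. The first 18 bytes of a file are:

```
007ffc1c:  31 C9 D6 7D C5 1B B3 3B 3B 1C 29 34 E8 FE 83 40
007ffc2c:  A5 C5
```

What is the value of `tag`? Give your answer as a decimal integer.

`tag` follows `id` (2 B), `version` (8 B), so it starts at offset 2 + 8 = 10 and occupies 8 bytes.
Bytes at offsets 10..17: 29 34 E8 FE 83 40 A5 C5.
Little-endian stores the least-significant byte at the lowest address.
Reassemble most-significant byte first: C5 A5 40 83 FE E8 34 29 → 0xC5A54083FEE83429.
0xC5A54083FEE83429 = 14241860332290585641.

14241860332290585641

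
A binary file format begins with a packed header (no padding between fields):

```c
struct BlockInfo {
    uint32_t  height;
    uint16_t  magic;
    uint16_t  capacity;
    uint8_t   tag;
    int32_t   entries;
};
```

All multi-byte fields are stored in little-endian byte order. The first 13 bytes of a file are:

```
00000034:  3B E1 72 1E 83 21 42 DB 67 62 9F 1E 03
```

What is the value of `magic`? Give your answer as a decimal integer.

8579

`magic` follows `height` (4 bytes), so it starts at byte offset 4 and occupies 2 bytes.
Bytes at offsets 4..5: 83 21.
Little-endian: lowest address holds the least-significant byte.
Reassemble most-significant byte first: 21 83 → 0x2183.
0x2183 = 8579.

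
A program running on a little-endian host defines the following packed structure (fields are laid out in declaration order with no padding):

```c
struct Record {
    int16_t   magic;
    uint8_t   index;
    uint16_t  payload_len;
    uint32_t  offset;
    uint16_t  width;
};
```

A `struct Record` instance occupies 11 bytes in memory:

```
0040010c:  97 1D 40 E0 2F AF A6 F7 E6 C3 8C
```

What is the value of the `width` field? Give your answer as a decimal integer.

36035

`width` follows `magic` (2 B), `index` (1 B), `payload_len` (2 B), `offset` (4 B), so it starts at offset 2 + 1 + 2 + 4 = 9 and occupies 2 bytes.
Bytes at offsets 9..10: C3 8C.
In little-endian order the low byte comes first in memory.
Reassemble most-significant byte first: 8C C3 → 0x8CC3.
0x8CC3 = 36035.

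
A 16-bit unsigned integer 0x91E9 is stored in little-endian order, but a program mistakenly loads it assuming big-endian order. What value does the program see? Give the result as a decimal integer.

59793

Stored little-endian, the bytes at ascending addresses are E9 91.
Read back as big-endian, the last byte is least significant, giving 0xE991.
0xE991 = 59793.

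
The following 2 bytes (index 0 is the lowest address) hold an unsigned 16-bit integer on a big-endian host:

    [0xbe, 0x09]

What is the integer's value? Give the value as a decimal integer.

48649

Big-endian: lowest address holds the most-significant byte.
The bytes are already most-significant first: 0xBE09.
0xBE09 = 48649.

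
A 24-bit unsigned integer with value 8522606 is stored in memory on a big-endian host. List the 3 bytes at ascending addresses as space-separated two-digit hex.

82 0B 6E

8522606 in hexadecimal, padded to 24 bits, is 0x820B6E.
Split into bytes (most-significant first): 82 0B 6E.
Big-endian: lowest address holds the most-significant byte.
So the memory order matches the most-significant-first order: 82 0B 6E.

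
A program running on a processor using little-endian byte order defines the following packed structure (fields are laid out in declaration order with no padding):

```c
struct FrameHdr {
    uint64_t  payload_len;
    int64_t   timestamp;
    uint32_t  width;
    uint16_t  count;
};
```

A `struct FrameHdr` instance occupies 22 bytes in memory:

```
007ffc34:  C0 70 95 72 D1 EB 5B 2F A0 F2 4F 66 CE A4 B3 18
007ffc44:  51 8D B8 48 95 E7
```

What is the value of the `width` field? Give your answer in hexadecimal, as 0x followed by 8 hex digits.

0x48B88D51

`width` follows `payload_len` (8 B), `timestamp` (8 B), so it starts at offset 8 + 8 = 16 and occupies 4 bytes.
Bytes at offsets 16..19: 51 8D B8 48.
Little-endian stores the least-significant byte at the lowest address.
Reassemble most-significant byte first: 48 B8 8D 51 → 0x48B88D51.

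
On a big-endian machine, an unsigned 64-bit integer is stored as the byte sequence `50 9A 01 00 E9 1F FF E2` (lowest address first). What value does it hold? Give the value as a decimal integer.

In big-endian order the high byte comes first in memory.
The bytes are already most-significant first: 0x509A0100E91FFFE2.
0x509A0100E91FFFE2 = 5807955772870492130.

5807955772870492130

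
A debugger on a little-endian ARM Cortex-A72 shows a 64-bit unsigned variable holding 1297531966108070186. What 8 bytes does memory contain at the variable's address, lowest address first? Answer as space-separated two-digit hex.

2A F1 95 D4 72 C2 01 12

1297531966108070186 in hexadecimal, padded to 64 bits, is 0x1201C272D495F12A.
Split into bytes (most-significant first): 12 01 C2 72 D4 95 F1 2A.
Little-endian: lowest address holds the least-significant byte.
So at ascending addresses the bytes are 2A F1 95 D4 72 C2 01 12.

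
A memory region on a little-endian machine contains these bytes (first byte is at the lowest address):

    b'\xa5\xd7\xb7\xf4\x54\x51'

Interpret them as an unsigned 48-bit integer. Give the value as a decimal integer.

Little-endian stores the least-significant byte at the lowest address.
Reassemble most-significant byte first: 51 54 F4 B7 D7 A5 → 0x5154F4B7D7A5.
0x5154F4B7D7A5 = 89425324791717.

89425324791717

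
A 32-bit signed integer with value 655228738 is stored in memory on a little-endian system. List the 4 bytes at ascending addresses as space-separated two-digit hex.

655228738 in hexadecimal, padded to 32 bits, is 0x270DFF42.
Split into bytes (most-significant first): 27 0D FF 42.
In little-endian order the low byte comes first in memory.
So at ascending addresses the bytes are 42 FF 0D 27.

42 FF 0D 27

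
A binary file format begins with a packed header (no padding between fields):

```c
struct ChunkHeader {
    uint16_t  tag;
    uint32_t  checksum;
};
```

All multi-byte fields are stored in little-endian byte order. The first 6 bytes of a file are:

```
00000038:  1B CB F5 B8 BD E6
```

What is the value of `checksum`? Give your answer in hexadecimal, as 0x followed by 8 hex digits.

0xE6BDB8F5

`checksum` follows `tag` (2 bytes), so it starts at byte offset 2 and occupies 4 bytes.
Bytes at offsets 2..5: F5 B8 BD E6.
In little-endian order the low byte comes first in memory.
Reassemble most-significant byte first: E6 BD B8 F5 → 0xE6BDB8F5.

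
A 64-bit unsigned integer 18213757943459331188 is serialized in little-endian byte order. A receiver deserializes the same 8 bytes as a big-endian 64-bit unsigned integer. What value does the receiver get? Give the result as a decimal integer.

8411834961296147708

18213757943459331188 in 64-bit hexadecimal is 0xFCC4445954D7BC74.
Stored little-endian, the bytes at ascending addresses are 74 BC D7 54 59 44 C4 FC.
Read back as big-endian, the last byte is least significant, giving 0x74BCD7545944C4FC.
0x74BCD7545944C4FC = 8411834961296147708.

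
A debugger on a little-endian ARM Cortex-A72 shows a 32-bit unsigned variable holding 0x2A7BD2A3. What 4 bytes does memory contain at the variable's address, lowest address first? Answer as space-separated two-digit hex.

A3 D2 7B 2A

Split into bytes (most-significant first): 2A 7B D2 A3.
Little-endian: lowest address holds the least-significant byte.
So at ascending addresses the bytes are A3 D2 7B 2A.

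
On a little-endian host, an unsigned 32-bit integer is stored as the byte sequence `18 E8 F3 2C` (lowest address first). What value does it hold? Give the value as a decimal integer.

754182168

Little-endian: lowest address holds the least-significant byte.
Reassemble most-significant byte first: 2C F3 E8 18 → 0x2CF3E818.
0x2CF3E818 = 754182168.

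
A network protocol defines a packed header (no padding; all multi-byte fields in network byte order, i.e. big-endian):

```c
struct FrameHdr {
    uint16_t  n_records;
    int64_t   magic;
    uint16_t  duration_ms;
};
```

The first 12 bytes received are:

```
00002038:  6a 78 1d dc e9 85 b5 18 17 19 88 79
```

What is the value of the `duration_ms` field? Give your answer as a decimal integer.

`duration_ms` follows `n_records` (2 B), `magic` (8 B), so it starts at offset 2 + 8 = 10 and occupies 2 bytes.
Bytes at offsets 10..11: 88 79.
In big-endian order the high byte comes first in memory.
The bytes are already most-significant first: 0x8879.
0x8879 = 34937.

34937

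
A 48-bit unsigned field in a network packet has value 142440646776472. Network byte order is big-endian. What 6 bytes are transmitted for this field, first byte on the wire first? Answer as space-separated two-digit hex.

142440646776472 in hexadecimal, padded to 48 bits, is 0x818C8C271698.
Split into bytes (most-significant first): 81 8C 8C 27 16 98.
Big-endian stores the most-significant byte at the lowest address.
So the memory order matches the most-significant-first order: 81 8C 8C 27 16 98.

81 8C 8C 27 16 98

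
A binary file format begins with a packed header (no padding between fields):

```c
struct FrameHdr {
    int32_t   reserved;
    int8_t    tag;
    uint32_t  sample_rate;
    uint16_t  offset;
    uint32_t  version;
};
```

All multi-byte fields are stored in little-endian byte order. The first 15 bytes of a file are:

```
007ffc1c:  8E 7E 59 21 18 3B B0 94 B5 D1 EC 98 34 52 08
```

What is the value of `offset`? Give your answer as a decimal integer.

`offset` follows `reserved` (4 B), `tag` (1 B), `sample_rate` (4 B), so it starts at offset 4 + 1 + 4 = 9 and occupies 2 bytes.
Bytes at offsets 9..10: D1 EC.
Little-endian stores the least-significant byte at the lowest address.
Reassemble most-significant byte first: EC D1 → 0xECD1.
0xECD1 = 60625.

60625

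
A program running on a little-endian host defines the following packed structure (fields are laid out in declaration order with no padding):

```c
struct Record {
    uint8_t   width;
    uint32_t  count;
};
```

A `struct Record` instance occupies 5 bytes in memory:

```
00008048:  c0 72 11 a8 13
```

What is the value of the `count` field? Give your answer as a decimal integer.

`count` follows `width` (1 byte), so it starts at byte offset 1 and occupies 4 bytes.
Bytes at offsets 1..4: 72 11 A8 13.
Little-endian stores the least-significant byte at the lowest address.
Reassemble most-significant byte first: 13 A8 11 72 → 0x13A81172.
0x13A81172 = 329781618.

329781618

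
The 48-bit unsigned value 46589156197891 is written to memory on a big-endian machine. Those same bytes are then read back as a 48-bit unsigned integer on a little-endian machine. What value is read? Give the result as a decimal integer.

46589156197891 in 48-bit hexadecimal is 0x2A5F621B0603.
Stored big-endian, the bytes at ascending addresses are 2A 5F 62 1B 06 03.
Read back as little-endian, the first byte is least significant, giving 0x03061B625F2A.
0x03061B625F2A = 3324764118826.

3324764118826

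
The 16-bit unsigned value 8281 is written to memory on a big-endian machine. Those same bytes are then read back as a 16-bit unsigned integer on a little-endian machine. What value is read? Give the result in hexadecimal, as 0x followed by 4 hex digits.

0x5920

8281 in 16-bit hexadecimal is 0x2059.
Stored big-endian, the bytes at ascending addresses are 20 59.
Read back as little-endian, the first byte is least significant, giving 0x5920.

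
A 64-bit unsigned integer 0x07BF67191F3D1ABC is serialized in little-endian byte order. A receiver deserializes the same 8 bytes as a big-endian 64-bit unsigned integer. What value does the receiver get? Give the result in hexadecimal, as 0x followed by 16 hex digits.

0xBC1A3D1F1967BF07

Stored little-endian, the bytes at ascending addresses are BC 1A 3D 1F 19 67 BF 07.
Read back as big-endian, the last byte is least significant, giving 0xBC1A3D1F1967BF07.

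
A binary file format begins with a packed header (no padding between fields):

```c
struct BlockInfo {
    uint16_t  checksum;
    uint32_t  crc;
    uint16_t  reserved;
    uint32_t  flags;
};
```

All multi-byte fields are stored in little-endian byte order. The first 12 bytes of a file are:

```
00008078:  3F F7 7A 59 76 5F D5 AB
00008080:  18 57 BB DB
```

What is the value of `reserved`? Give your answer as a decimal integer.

`reserved` follows `checksum` (2 B), `crc` (4 B), so it starts at offset 2 + 4 = 6 and occupies 2 bytes.
Bytes at offsets 6..7: D5 AB.
Little-endian: lowest address holds the least-significant byte.
Reassemble most-significant byte first: AB D5 → 0xABD5.
0xABD5 = 43989.

43989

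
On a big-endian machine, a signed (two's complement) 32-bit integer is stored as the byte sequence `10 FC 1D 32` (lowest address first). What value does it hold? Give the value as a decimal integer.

284958002

Big-endian stores the most-significant byte at the lowest address.
The bytes are already most-significant first: 0x10FC1D32.
0x10FC1D32 = 284958002.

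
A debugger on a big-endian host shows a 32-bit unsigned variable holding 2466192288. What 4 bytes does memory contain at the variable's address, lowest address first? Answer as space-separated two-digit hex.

2466192288 in hexadecimal, padded to 32 bits, is 0x92FF1BA0.
Split into bytes (most-significant first): 92 FF 1B A0.
Big-endian: lowest address holds the most-significant byte.
So the memory order matches the most-significant-first order: 92 FF 1B A0.

92 FF 1B A0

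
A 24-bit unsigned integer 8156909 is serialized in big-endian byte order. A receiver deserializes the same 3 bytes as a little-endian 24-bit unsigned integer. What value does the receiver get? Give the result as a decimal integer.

8156909 in 24-bit hexadecimal is 0x7C76ED.
Stored big-endian, the bytes at ascending addresses are 7C 76 ED.
Read back as little-endian, the first byte is least significant, giving 0xED767C.
0xED767C = 15562364.

15562364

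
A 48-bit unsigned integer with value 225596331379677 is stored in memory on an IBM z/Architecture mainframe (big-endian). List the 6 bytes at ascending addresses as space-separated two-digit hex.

CD 2D BD 31 CB DD

225596331379677 in hexadecimal, padded to 48 bits, is 0xCD2DBD31CBDD.
Split into bytes (most-significant first): CD 2D BD 31 CB DD.
Big-endian stores the most-significant byte at the lowest address.
So the memory order matches the most-significant-first order: CD 2D BD 31 CB DD.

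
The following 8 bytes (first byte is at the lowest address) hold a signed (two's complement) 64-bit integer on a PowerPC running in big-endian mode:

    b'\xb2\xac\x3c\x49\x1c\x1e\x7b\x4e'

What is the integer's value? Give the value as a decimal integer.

Big-endian stores the most-significant byte at the lowest address.
The bytes are already most-significant first: 0xB2AC3C491C1E7B4E.
Top bit is set, so as a signed 64-bit value this is 0xB2AC3C491C1E7B4E − 2^64 = -5572012354262107314.

-5572012354262107314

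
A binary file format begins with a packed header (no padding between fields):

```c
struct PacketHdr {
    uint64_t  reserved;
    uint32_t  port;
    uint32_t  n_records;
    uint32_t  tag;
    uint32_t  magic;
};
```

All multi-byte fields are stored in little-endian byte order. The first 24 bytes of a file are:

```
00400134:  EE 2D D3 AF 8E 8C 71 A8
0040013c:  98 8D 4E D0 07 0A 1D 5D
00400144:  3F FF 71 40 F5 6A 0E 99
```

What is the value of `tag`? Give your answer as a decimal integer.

`tag` follows `reserved` (8 B), `port` (4 B), `n_records` (4 B), so it starts at offset 8 + 4 + 4 = 16 and occupies 4 bytes.
Bytes at offsets 16..19: 3F FF 71 40.
Little-endian: lowest address holds the least-significant byte.
Reassemble most-significant byte first: 40 71 FF 3F → 0x4071FF3F.
0x4071FF3F = 1081212735.

1081212735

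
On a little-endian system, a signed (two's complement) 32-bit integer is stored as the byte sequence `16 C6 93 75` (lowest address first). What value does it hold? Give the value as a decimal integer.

Little-endian stores the least-significant byte at the lowest address.
Reassemble most-significant byte first: 75 93 C6 16 → 0x7593C616.
0x7593C616 = 1972618774.

1972618774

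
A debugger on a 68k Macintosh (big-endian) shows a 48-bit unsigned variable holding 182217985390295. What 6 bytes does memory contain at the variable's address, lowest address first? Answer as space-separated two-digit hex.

182217985390295 in hexadecimal, padded to 48 bits, is 0xA5B9EE4A76D7.
Split into bytes (most-significant first): A5 B9 EE 4A 76 D7.
Big-endian stores the most-significant byte at the lowest address.
So the memory order matches the most-significant-first order: A5 B9 EE 4A 76 D7.

A5 B9 EE 4A 76 D7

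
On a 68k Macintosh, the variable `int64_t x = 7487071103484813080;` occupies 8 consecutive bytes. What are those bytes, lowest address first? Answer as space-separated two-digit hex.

67 E7 6B 80 1B 4D DF 18

7487071103484813080 in hexadecimal, padded to 64 bits, is 0x67E76B801B4DDF18.
Split into bytes (most-significant first): 67 E7 6B 80 1B 4D DF 18.
In big-endian order the high byte comes first in memory.
So the memory order matches the most-significant-first order: 67 E7 6B 80 1B 4D DF 18.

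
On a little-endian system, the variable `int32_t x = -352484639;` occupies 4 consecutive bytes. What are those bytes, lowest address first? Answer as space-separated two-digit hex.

Two's complement of -352484639 in 32 bits: 352484639 = 0x15027D1F; invert → 0xEAFD82E0; add 1 → 0xEAFD82E1.
Split into bytes (most-significant first): EA FD 82 E1.
Little-endian stores the least-significant byte at the lowest address.
So at ascending addresses the bytes are E1 82 FD EA.

E1 82 FD EA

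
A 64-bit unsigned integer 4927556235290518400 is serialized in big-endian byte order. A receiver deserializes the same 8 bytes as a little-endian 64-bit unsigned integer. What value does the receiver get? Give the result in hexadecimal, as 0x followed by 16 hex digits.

0x80A340E749326244

4927556235290518400 in 64-bit hexadecimal is 0x44623249E740A380.
Stored big-endian, the bytes at ascending addresses are 44 62 32 49 E7 40 A3 80.
Read back as little-endian, the first byte is least significant, giving 0x80A340E749326244.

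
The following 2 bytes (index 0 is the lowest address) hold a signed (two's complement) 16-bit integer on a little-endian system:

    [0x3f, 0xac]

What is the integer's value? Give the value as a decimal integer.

-21441

Little-endian: lowest address holds the least-significant byte.
Reassemble most-significant byte first: AC 3F → 0xAC3F.
Top bit is set, so as a signed 16-bit value this is 0xAC3F − 2^16 = -21441.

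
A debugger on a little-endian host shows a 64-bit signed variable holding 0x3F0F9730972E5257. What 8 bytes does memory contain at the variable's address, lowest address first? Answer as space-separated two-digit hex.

57 52 2E 97 30 97 0F 3F

Split into bytes (most-significant first): 3F 0F 97 30 97 2E 52 57.
Little-endian stores the least-significant byte at the lowest address.
So at ascending addresses the bytes are 57 52 2E 97 30 97 0F 3F.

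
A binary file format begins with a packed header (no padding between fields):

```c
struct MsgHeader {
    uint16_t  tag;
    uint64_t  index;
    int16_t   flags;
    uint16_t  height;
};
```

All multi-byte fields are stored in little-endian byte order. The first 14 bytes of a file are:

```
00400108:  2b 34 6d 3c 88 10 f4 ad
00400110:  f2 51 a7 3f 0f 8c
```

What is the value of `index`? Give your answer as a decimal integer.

`index` follows `tag` (2 bytes), so it starts at byte offset 2 and occupies 8 bytes.
Bytes at offsets 2..9: 6D 3C 88 10 F4 AD F2 51.
Little-endian: lowest address holds the least-significant byte.
Reassemble most-significant byte first: 51 F2 AD F4 10 88 3C 6D → 0x51F2ADF410883C6D.
0x51F2ADF410883C6D = 5904973325197130861.

5904973325197130861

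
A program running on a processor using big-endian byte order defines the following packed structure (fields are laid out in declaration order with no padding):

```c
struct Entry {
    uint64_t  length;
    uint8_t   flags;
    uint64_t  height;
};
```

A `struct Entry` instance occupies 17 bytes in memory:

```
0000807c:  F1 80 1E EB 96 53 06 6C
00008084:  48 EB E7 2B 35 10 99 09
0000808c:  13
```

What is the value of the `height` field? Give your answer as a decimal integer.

`height` follows `length` (8 B), `flags` (1 B), so it starts at offset 8 + 1 = 9 and occupies 8 bytes.
Bytes at offsets 9..16: EB E7 2B 35 10 99 09 13.
Big-endian: lowest address holds the most-significant byte.
The bytes are already most-significant first: 0xEBE72B3510990913.
0xEBE72B3510990913 = 16998602825444952339.

16998602825444952339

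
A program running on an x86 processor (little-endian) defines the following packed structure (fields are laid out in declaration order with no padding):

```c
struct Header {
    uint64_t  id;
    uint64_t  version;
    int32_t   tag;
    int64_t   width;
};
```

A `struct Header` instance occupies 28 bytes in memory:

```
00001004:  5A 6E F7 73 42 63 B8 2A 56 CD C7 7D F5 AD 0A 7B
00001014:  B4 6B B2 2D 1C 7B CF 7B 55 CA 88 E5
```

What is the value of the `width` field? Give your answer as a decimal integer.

-1907051973693179108

`width` follows `id` (8 B), `version` (8 B), `tag` (4 B), so it starts at offset 8 + 8 + 4 = 20 and occupies 8 bytes.
Bytes at offsets 20..27: 1C 7B CF 7B 55 CA 88 E5.
Little-endian: lowest address holds the least-significant byte.
Reassemble most-significant byte first: E5 88 CA 55 7B CF 7B 1C → 0xE588CA557BCF7B1C.
Top bit is set, so as a signed 64-bit value this is 0xE588CA557BCF7B1C − 2^64 = -1907051973693179108.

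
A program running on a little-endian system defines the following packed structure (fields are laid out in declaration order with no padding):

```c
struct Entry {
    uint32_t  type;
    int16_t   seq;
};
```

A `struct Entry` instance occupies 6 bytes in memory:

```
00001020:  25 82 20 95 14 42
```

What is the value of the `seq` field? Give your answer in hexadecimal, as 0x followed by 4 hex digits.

`seq` follows `type` (4 bytes), so it starts at byte offset 4 and occupies 2 bytes.
Bytes at offsets 4..5: 14 42.
Little-endian: lowest address holds the least-significant byte.
Reassemble most-significant byte first: 42 14 → 0x4214.

0x4214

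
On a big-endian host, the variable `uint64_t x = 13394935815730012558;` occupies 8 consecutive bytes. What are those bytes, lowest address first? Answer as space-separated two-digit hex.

13394935815730012558 in hexadecimal, padded to 64 bits, is 0xB9E45F27ADBEA18E.
Split into bytes (most-significant first): B9 E4 5F 27 AD BE A1 8E.
Big-endian stores the most-significant byte at the lowest address.
So the memory order matches the most-significant-first order: B9 E4 5F 27 AD BE A1 8E.

B9 E4 5F 27 AD BE A1 8E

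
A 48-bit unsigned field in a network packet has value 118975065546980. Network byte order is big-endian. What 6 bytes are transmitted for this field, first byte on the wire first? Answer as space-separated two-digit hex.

6C 35 0A 84 E0 E4

118975065546980 in hexadecimal, padded to 48 bits, is 0x6C350A84E0E4.
Split into bytes (most-significant first): 6C 35 0A 84 E0 E4.
Big-endian stores the most-significant byte at the lowest address.
So the memory order matches the most-significant-first order: 6C 35 0A 84 E0 E4.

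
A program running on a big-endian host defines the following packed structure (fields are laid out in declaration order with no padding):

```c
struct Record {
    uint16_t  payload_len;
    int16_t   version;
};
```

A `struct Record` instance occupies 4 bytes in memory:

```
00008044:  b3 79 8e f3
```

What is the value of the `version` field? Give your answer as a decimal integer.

`version` follows `payload_len` (2 bytes), so it starts at byte offset 2 and occupies 2 bytes.
Bytes at offsets 2..3: 8E F3.
Big-endian: lowest address holds the most-significant byte.
The bytes are already most-significant first: 0x8EF3.
Top bit is set, so as a signed 16-bit value this is 0x8EF3 − 2^16 = -28941.

-28941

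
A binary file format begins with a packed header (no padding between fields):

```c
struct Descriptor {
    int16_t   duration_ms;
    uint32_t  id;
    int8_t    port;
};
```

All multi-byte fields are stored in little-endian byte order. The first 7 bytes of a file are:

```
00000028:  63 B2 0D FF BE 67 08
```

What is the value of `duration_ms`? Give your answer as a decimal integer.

`duration_ms` is the first field, at byte offset 0, occupying 2 bytes.
Bytes at offsets 0..1: 63 B2.
Little-endian stores the least-significant byte at the lowest address.
Reassemble most-significant byte first: B2 63 → 0xB263.
Top bit is set, so as a signed 16-bit value this is 0xB263 − 2^16 = -19869.

-19869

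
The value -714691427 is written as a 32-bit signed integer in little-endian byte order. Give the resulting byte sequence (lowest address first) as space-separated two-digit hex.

Two's complement of -714691427 in 32 bits: 714691427 = 0x2A995363; invert → 0xD566AC9C; add 1 → 0xD566AC9D.
Split into bytes (most-significant first): D5 66 AC 9D.
Little-endian stores the least-significant byte at the lowest address.
So at ascending addresses the bytes are 9D AC 66 D5.

9D AC 66 D5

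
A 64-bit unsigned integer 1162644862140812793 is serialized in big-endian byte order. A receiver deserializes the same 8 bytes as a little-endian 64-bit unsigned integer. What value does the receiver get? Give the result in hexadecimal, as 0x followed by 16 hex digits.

0xF90DD697578B2210

1162644862140812793 in 64-bit hexadecimal is 0x10228B5797D60DF9.
Stored big-endian, the bytes at ascending addresses are 10 22 8B 57 97 D6 0D F9.
Read back as little-endian, the first byte is least significant, giving 0xF90DD697578B2210.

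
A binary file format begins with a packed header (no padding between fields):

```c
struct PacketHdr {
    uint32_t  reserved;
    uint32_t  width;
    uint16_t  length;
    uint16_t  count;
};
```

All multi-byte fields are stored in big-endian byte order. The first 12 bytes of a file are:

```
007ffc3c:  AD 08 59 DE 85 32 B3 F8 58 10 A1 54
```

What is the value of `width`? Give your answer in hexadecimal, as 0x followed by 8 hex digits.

0x8532B3F8

`width` follows `reserved` (4 bytes), so it starts at byte offset 4 and occupies 4 bytes.
Bytes at offsets 4..7: 85 32 B3 F8.
Big-endian: lowest address holds the most-significant byte.
The bytes are already most-significant first: 0x8532B3F8.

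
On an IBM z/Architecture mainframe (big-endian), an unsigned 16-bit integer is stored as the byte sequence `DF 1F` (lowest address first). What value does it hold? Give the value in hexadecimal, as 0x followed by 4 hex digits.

0xDF1F

Big-endian: lowest address holds the most-significant byte.
The bytes are already most-significant first: 0xDF1F.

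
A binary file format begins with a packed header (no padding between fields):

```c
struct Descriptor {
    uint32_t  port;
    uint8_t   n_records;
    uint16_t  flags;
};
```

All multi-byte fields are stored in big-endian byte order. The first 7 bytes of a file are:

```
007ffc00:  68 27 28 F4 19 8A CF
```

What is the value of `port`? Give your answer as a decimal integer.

`port` is the first field, at byte offset 0, occupying 4 bytes.
Bytes at offsets 0..3: 68 27 28 F4.
Big-endian: lowest address holds the most-significant byte.
The bytes are already most-significant first: 0x682728F4.
0x682728F4 = 1747396852.

1747396852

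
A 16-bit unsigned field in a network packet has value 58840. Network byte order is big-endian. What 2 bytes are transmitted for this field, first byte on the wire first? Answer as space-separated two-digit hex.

58840 in hexadecimal, padded to 16 bits, is 0xE5D8.
Split into bytes (most-significant first): E5 D8.
Big-endian stores the most-significant byte at the lowest address.
So the memory order matches the most-significant-first order: E5 D8.

E5 D8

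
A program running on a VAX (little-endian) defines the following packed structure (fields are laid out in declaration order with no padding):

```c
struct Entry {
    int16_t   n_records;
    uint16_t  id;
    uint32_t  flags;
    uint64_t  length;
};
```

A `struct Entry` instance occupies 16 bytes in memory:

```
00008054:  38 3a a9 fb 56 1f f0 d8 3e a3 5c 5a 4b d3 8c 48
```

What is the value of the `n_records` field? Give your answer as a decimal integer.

`n_records` is the first field, at byte offset 0, occupying 2 bytes.
Bytes at offsets 0..1: 38 3A.
Little-endian: lowest address holds the least-significant byte.
Reassemble most-significant byte first: 3A 38 → 0x3A38.
0x3A38 = 14904.

14904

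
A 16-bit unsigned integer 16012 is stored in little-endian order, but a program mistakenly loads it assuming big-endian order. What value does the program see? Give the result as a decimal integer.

16012 in 16-bit hexadecimal is 0x3E8C.
Stored little-endian, the bytes at ascending addresses are 8C 3E.
Read back as big-endian, the last byte is least significant, giving 0x8C3E.
0x8C3E = 35902.

35902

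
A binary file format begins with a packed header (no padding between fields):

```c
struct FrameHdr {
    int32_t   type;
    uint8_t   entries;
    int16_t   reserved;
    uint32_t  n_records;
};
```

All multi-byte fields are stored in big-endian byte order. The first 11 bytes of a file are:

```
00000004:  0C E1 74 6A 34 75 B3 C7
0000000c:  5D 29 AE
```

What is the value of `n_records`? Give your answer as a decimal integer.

3344771502

`n_records` follows `type` (4 B), `entries` (1 B), `reserved` (2 B), so it starts at offset 4 + 1 + 2 = 7 and occupies 4 bytes.
Bytes at offsets 7..10: C7 5D 29 AE.
Big-endian: lowest address holds the most-significant byte.
The bytes are already most-significant first: 0xC75D29AE.
0xC75D29AE = 3344771502.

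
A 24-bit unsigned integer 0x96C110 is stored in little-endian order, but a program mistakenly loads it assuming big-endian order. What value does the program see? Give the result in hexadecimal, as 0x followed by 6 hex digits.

Stored little-endian, the bytes at ascending addresses are 10 C1 96.
Read back as big-endian, the last byte is least significant, giving 0x10C196.

0x10C196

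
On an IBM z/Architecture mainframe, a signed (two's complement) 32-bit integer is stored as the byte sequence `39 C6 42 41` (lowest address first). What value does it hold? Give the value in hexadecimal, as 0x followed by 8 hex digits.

Big-endian: lowest address holds the most-significant byte.
The bytes are already most-significant first: 0x39C64241.

0x39C64241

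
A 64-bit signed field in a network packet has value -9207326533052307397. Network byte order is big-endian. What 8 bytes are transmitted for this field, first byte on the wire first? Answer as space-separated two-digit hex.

80 39 01 4C FA 63 68 3B

Two's complement of -9207326533052307397 in 64 bits: 9207326533052307397 = 0x7FC6FEB3059C97C5; invert → 0x8039014CFA63683A; add 1 → 0x8039014CFA63683B.
Split into bytes (most-significant first): 80 39 01 4C FA 63 68 3B.
Big-endian: lowest address holds the most-significant byte.
So the memory order matches the most-significant-first order: 80 39 01 4C FA 63 68 3B.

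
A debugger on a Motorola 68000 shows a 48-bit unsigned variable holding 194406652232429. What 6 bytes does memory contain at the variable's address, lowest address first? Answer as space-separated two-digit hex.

B0 CF D3 72 C2 ED

194406652232429 in hexadecimal, padded to 48 bits, is 0xB0CFD372C2ED.
Split into bytes (most-significant first): B0 CF D3 72 C2 ED.
Big-endian stores the most-significant byte at the lowest address.
So the memory order matches the most-significant-first order: B0 CF D3 72 C2 ED.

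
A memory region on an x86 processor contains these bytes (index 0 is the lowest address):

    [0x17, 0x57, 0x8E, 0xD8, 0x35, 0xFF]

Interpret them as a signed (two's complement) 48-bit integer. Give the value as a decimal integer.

-868245154025

Little-endian: lowest address holds the least-significant byte.
Reassemble most-significant byte first: FF 35 D8 8E 57 17 → 0xFF35D88E5717.
Top bit is set, so as a signed 48-bit value this is 0xFF35D88E5717 − 2^48 = -868245154025.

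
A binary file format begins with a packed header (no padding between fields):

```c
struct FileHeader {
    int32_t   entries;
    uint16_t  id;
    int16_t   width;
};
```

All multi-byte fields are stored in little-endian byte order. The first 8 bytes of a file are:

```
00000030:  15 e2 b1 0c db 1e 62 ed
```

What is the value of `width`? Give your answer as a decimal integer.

`width` follows `entries` (4 B), `id` (2 B), so it starts at offset 4 + 2 = 6 and occupies 2 bytes.
Bytes at offsets 6..7: 62 ED.
Little-endian: lowest address holds the least-significant byte.
Reassemble most-significant byte first: ED 62 → 0xED62.
Top bit is set, so as a signed 16-bit value this is 0xED62 − 2^16 = -4766.

-4766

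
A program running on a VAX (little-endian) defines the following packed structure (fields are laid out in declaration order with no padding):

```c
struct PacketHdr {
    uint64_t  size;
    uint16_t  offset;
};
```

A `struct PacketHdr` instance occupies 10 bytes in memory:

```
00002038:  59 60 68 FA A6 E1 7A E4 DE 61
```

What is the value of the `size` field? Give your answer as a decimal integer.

16463719495088234585

`size` is the first field, at byte offset 0, occupying 8 bytes.
Bytes at offsets 0..7: 59 60 68 FA A6 E1 7A E4.
Little-endian: lowest address holds the least-significant byte.
Reassemble most-significant byte first: E4 7A E1 A6 FA 68 60 59 → 0xE47AE1A6FA686059.
0xE47AE1A6FA686059 = 16463719495088234585.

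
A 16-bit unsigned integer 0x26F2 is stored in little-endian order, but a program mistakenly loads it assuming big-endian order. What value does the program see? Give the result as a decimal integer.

61990

Stored little-endian, the bytes at ascending addresses are F2 26.
Read back as big-endian, the last byte is least significant, giving 0xF226.
0xF226 = 61990.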